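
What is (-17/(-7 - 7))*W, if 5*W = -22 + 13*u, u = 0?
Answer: -187/35 ≈ -5.3429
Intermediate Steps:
W = -22/5 (W = (-22 + 13*0)/5 = (-22 + 0)/5 = (1/5)*(-22) = -22/5 ≈ -4.4000)
(-17/(-7 - 7))*W = -17/(-7 - 7)*(-22/5) = -17/(-14)*(-22/5) = -17*(-1/14)*(-22/5) = (17/14)*(-22/5) = -187/35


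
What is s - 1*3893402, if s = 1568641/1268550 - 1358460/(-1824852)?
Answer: -751074501360795839/192909667050 ≈ -3.8934e+6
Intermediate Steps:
s = 382151008261/192909667050 (s = 1568641*(1/1268550) - 1358460*(-1/1824852) = 1568641/1268550 + 113205/152071 = 382151008261/192909667050 ≈ 1.9810)
s - 1*3893402 = 382151008261/192909667050 - 1*3893402 = 382151008261/192909667050 - 3893402 = -751074501360795839/192909667050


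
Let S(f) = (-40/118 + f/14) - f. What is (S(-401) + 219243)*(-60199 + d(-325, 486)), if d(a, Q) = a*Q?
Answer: -39572665988745/826 ≈ -4.7909e+10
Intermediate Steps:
d(a, Q) = Q*a
S(f) = -20/59 - 13*f/14 (S(f) = (-40*1/118 + f*(1/14)) - f = (-20/59 + f/14) - f = -20/59 - 13*f/14)
(S(-401) + 219243)*(-60199 + d(-325, 486)) = ((-20/59 - 13/14*(-401)) + 219243)*(-60199 + 486*(-325)) = ((-20/59 + 5213/14) + 219243)*(-60199 - 157950) = (307287/826 + 219243)*(-218149) = (181402005/826)*(-218149) = -39572665988745/826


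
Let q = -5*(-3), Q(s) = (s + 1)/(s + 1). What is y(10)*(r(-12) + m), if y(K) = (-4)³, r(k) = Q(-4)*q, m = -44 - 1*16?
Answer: 2880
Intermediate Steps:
m = -60 (m = -44 - 16 = -60)
Q(s) = 1 (Q(s) = (1 + s)/(1 + s) = 1)
q = 15
r(k) = 15 (r(k) = 1*15 = 15)
y(K) = -64
y(10)*(r(-12) + m) = -64*(15 - 60) = -64*(-45) = 2880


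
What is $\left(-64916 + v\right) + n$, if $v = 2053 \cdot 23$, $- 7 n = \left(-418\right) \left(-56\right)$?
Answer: $-21041$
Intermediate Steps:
$n = -3344$ ($n = - \frac{\left(-418\right) \left(-56\right)}{7} = \left(- \frac{1}{7}\right) 23408 = -3344$)
$v = 47219$
$\left(-64916 + v\right) + n = \left(-64916 + 47219\right) - 3344 = -17697 - 3344 = -21041$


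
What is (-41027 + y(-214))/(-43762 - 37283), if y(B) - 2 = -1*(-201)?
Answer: 4536/9005 ≈ 0.50372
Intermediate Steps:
y(B) = 203 (y(B) = 2 - 1*(-201) = 2 + 201 = 203)
(-41027 + y(-214))/(-43762 - 37283) = (-41027 + 203)/(-43762 - 37283) = -40824/(-81045) = -40824*(-1/81045) = 4536/9005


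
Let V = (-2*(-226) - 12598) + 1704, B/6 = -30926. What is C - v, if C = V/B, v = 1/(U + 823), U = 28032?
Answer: 150559177/2677109190 ≈ 0.056239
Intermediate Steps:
B = -185556 (B = 6*(-30926) = -185556)
V = -10442 (V = (452 - 12598) + 1704 = -12146 + 1704 = -10442)
v = 1/28855 (v = 1/(28032 + 823) = 1/28855 ≈ 3.4656e-5)
C = 5221/92778 (C = -10442/(-185556) = -10442*(-1/185556) = 5221/92778 ≈ 0.056274)
C - v = 5221/92778 - 1*1/28855 = 5221/92778 - 1/28855 = 150559177/2677109190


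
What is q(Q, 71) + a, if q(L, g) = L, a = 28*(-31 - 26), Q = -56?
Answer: -1652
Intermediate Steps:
a = -1596 (a = 28*(-57) = -1596)
q(Q, 71) + a = -56 - 1596 = -1652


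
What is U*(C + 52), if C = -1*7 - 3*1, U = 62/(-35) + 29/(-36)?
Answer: -3247/30 ≈ -108.23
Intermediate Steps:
U = -3247/1260 (U = 62*(-1/35) + 29*(-1/36) = -62/35 - 29/36 = -3247/1260 ≈ -2.5770)
C = -10 (C = -7 - 3 = -10)
U*(C + 52) = -3247*(-10 + 52)/1260 = -3247/1260*42 = -3247/30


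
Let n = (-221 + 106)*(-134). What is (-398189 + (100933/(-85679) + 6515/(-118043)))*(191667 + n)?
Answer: -833944397472205231849/10113806197 ≈ -8.2456e+10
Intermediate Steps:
n = 15410 (n = -115*(-134) = 15410)
(-398189 + (100933/(-85679) + 6515/(-118043)))*(191667 + n) = (-398189 + (100933/(-85679) + 6515/(-118043)))*(191667 + 15410) = (-398189 + (100933*(-1/85679) + 6515*(-1/118043)))*207077 = (-398189 + (-100933/85679 - 6515/118043))*207077 = (-398189 - 12472632804/10113806197)*207077 = -4027218848410037/10113806197*207077 = -833944397472205231849/10113806197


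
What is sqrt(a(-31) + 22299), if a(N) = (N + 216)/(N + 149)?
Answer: sqrt(310513106)/118 ≈ 149.33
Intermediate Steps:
a(N) = (216 + N)/(149 + N)
sqrt(a(-31) + 22299) = sqrt((216 - 31)/(149 - 31) + 22299) = sqrt(185/118 + 22299) = sqrt(2631467/118) = sqrt(310513106)/118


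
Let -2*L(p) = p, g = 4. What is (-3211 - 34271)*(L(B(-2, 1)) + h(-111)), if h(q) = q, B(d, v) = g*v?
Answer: 4235466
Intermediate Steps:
B(d, v) = 4*v
L(p) = -p/2
(-3211 - 34271)*(L(B(-2, 1)) + h(-111)) = (-3211 - 34271)*(-2 - 111) = -37482*(-½*4 - 111) = -37482*(-2 - 111) = -37482*(-113) = 4235466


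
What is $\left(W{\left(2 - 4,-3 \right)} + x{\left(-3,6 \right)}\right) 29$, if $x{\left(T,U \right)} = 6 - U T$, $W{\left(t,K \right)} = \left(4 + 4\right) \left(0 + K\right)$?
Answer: $0$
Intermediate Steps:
$W{\left(t,K \right)} = 8 K$
$x{\left(T,U \right)} = 6 - T U$
$\left(W{\left(2 - 4,-3 \right)} + x{\left(-3,6 \right)}\right) 29 = \left(8 \left(-3\right) - \left(-6 - 18\right)\right) 29 = \left(-24 + \left(6 + 18\right)\right) 29 = \left(-24 + 24\right) 29 = 0 \cdot 29 = 0$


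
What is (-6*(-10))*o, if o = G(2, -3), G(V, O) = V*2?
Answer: 240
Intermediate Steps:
G(V, O) = 2*V
o = 4 (o = 2*2 = 4)
(-6*(-10))*o = -6*(-10)*4 = 60*4 = 240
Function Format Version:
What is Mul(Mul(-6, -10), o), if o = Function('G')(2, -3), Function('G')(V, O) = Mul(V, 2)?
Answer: 240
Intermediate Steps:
Function('G')(V, O) = Mul(2, V)
o = 4 (o = Mul(2, 2) = 4)
Mul(Mul(-6, -10), o) = Mul(Mul(-6, -10), 4) = Mul(60, 4) = 240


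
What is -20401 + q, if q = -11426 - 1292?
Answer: -33119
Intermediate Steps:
q = -12718
-20401 + q = -20401 - 12718 = -33119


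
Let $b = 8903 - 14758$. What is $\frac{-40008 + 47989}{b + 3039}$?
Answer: $- \frac{7981}{2816} \approx -2.8342$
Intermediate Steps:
$b = -5855$
$\frac{-40008 + 47989}{b + 3039} = \frac{-40008 + 47989}{-5855 + 3039} = \frac{7981}{-2816} = 7981 \left(- \frac{1}{2816}\right) = - \frac{7981}{2816}$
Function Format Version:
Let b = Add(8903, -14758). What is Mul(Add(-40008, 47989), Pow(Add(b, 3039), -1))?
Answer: Rational(-7981, 2816) ≈ -2.8342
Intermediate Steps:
b = -5855
Mul(Add(-40008, 47989), Pow(Add(b, 3039), -1)) = Mul(Add(-40008, 47989), Pow(Add(-5855, 3039), -1)) = Mul(7981, Pow(-2816, -1)) = Mul(7981, Rational(-1, 2816)) = Rational(-7981, 2816)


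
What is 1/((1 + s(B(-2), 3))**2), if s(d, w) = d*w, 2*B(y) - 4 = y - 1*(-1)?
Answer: 4/121 ≈ 0.033058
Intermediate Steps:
B(y) = 5/2 + y/2 (B(y) = 2 + (y - 1*(-1))/2 = 2 + (y + 1)/2 = 2 + (1 + y)/2 = 2 + (1/2 + y/2) = 5/2 + y/2)
1/((1 + s(B(-2), 3))**2) = 1/((1 + (5/2 + (1/2)*(-2))*3)**2) = 1/((1 + (5/2 - 1)*3)**2) = 1/((1 + (3/2)*3)**2) = 1/((1 + 9/2)**2) = 1/((11/2)**2) = 1/(121/4) = 4/121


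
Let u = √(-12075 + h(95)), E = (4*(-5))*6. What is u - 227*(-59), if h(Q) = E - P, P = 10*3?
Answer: 13393 + 5*I*√489 ≈ 13393.0 + 110.57*I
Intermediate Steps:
P = 30
E = -120 (E = -20*6 = -120)
h(Q) = -150 (h(Q) = -120 - 1*30 = -120 - 30 = -150)
u = 5*I*√489 (u = √(-12075 - 150) = √(-12225) = 5*I*√489 ≈ 110.57*I)
u - 227*(-59) = 5*I*√489 - 227*(-59) = 5*I*√489 + 13393 = 13393 + 5*I*√489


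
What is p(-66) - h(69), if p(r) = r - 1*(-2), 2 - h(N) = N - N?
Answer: -66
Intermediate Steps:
h(N) = 2 (h(N) = 2 - (N - N) = 2 - 1*0 = 2 + 0 = 2)
p(r) = 2 + r (p(r) = r + 2 = 2 + r)
p(-66) - h(69) = (2 - 66) - 1*2 = -64 - 2 = -66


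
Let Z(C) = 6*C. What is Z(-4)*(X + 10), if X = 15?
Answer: -600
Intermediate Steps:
Z(-4)*(X + 10) = (6*(-4))*(15 + 10) = -24*25 = -600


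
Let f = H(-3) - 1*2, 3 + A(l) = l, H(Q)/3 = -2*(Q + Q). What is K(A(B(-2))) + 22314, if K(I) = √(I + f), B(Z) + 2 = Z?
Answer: 22314 + 3*√3 ≈ 22319.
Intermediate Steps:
B(Z) = -2 + Z
H(Q) = -12*Q (H(Q) = 3*(-2*(Q + Q)) = 3*(-4*Q) = -12*Q)
A(l) = -3 + l
f = 34 (f = -12*(-3) - 1*2 = 36 - 2 = 34)
K(I) = √(34 + I) (K(I) = √(I + 34) = √(34 + I))
K(A(B(-2))) + 22314 = √(34 + (-3 + (-2 - 2))) + 22314 = √(34 + (-3 - 4)) + 22314 = √(34 - 7) + 22314 = √27 + 22314 = 3*√3 + 22314 = 22314 + 3*√3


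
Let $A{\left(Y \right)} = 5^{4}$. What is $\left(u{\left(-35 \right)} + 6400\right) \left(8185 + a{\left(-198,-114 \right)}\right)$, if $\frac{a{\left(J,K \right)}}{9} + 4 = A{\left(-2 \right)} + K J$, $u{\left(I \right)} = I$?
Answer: $1380708530$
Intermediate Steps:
$A{\left(Y \right)} = 625$
$a{\left(J,K \right)} = 5589 + 9 J K$ ($a{\left(J,K \right)} = -36 + 9 \left(625 + K J\right) = -36 + 9 \left(625 + J K\right) = -36 + \left(5625 + 9 J K\right) = 5589 + 9 J K$)
$\left(u{\left(-35 \right)} + 6400\right) \left(8185 + a{\left(-198,-114 \right)}\right) = \left(-35 + 6400\right) \left(8185 + \left(5589 + 9 \left(-198\right) \left(-114\right)\right)\right) = 6365 \left(8185 + \left(5589 + 203148\right)\right) = 6365 \left(8185 + 208737\right) = 6365 \cdot 216922 = 1380708530$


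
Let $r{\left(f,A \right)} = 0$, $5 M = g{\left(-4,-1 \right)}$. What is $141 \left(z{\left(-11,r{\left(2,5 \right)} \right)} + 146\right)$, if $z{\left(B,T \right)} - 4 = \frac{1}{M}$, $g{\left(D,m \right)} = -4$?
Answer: $\frac{83895}{4} \approx 20974.0$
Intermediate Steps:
$M = - \frac{4}{5}$ ($M = \frac{1}{5} \left(-4\right) = - \frac{4}{5} \approx -0.8$)
$z{\left(B,T \right)} = \frac{11}{4}$ ($z{\left(B,T \right)} = 4 + \frac{1}{- \frac{4}{5}} = 4 - \frac{5}{4} = \frac{11}{4}$)
$141 \left(z{\left(-11,r{\left(2,5 \right)} \right)} + 146\right) = 141 \left(\frac{11}{4} + 146\right) = 141 \cdot \frac{595}{4} = \frac{83895}{4}$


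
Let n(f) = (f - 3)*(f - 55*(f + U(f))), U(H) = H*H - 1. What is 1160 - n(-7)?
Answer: -21460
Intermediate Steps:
U(H) = -1 + H² (U(H) = H² - 1 = -1 + H²)
n(f) = (-3 + f)*(55 - 55*f² - 54*f) (n(f) = (f - 3)*(f - 55*(f + (-1 + f²))) = (-3 + f)*(f - 55*(-1 + f + f²)) = (-3 + f)*(f + (55 - 55*f - 55*f²)) = (-3 + f)*(55 - 55*f² - 54*f))
1160 - n(-7) = 1160 - (-165 - 55*(-7)³ + 111*(-7)² + 217*(-7)) = 1160 - (-165 - 55*(-343) + 111*49 - 1519) = 1160 - (-165 + 18865 + 5439 - 1519) = 1160 - 1*22620 = 1160 - 22620 = -21460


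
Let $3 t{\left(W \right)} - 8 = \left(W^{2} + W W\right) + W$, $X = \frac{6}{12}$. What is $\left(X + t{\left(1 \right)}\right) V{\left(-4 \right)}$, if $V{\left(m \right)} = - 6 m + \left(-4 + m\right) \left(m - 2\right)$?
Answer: $300$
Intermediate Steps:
$X = \frac{1}{2}$ ($X = 6 \cdot \frac{1}{12} = \frac{1}{2} \approx 0.5$)
$V{\left(m \right)} = - 6 m + \left(-4 + m\right) \left(-2 + m\right)$
$t{\left(W \right)} = \frac{8}{3} + \frac{W}{3} + \frac{2 W^{2}}{3}$ ($t{\left(W \right)} = \frac{8}{3} + \frac{\left(W^{2} + W W\right) + W}{3} = \frac{8}{3} + \frac{\left(W^{2} + W^{2}\right) + W}{3} = \frac{8}{3} + \frac{2 W^{2} + W}{3} = \frac{8}{3} + \frac{W + 2 W^{2}}{3} = \frac{8}{3} + \left(\frac{W}{3} + \frac{2 W^{2}}{3}\right) = \frac{8}{3} + \frac{W}{3} + \frac{2 W^{2}}{3}$)
$\left(X + t{\left(1 \right)}\right) V{\left(-4 \right)} = \left(\frac{1}{2} + \left(\frac{8}{3} + \frac{1}{3} \cdot 1 + \frac{2 \cdot 1^{2}}{3}\right)\right) \left(8 + \left(-4\right)^{2} - -48\right) = \left(\frac{1}{2} + \left(\frac{8}{3} + \frac{1}{3} + \frac{2}{3} \cdot 1\right)\right) \left(8 + 16 + 48\right) = \left(\frac{1}{2} + \left(\frac{8}{3} + \frac{1}{3} + \frac{2}{3}\right)\right) 72 = \left(\frac{1}{2} + \frac{11}{3}\right) 72 = \frac{25}{6} \cdot 72 = 300$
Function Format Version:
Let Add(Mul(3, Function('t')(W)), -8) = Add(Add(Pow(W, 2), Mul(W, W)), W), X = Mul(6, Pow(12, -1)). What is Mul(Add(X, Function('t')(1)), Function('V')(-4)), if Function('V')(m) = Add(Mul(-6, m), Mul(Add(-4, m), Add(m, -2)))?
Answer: 300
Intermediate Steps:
X = Rational(1, 2) (X = Mul(6, Rational(1, 12)) = Rational(1, 2) ≈ 0.50000)
Function('V')(m) = Add(Mul(-6, m), Mul(Add(-4, m), Add(-2, m)))
Function('t')(W) = Add(Rational(8, 3), Mul(Rational(1, 3), W), Mul(Rational(2, 3), Pow(W, 2))) (Function('t')(W) = Add(Rational(8, 3), Mul(Rational(1, 3), Add(Add(Pow(W, 2), Mul(W, W)), W))) = Add(Rational(8, 3), Mul(Rational(1, 3), Add(Add(Pow(W, 2), Pow(W, 2)), W))) = Add(Rational(8, 3), Mul(Rational(1, 3), Add(Mul(2, Pow(W, 2)), W))) = Add(Rational(8, 3), Mul(Rational(1, 3), Add(W, Mul(2, Pow(W, 2))))) = Add(Rational(8, 3), Add(Mul(Rational(1, 3), W), Mul(Rational(2, 3), Pow(W, 2)))) = Add(Rational(8, 3), Mul(Rational(1, 3), W), Mul(Rational(2, 3), Pow(W, 2))))
Mul(Add(X, Function('t')(1)), Function('V')(-4)) = Mul(Add(Rational(1, 2), Add(Rational(8, 3), Mul(Rational(1, 3), 1), Mul(Rational(2, 3), Pow(1, 2)))), Add(8, Pow(-4, 2), Mul(-12, -4))) = Mul(Add(Rational(1, 2), Add(Rational(8, 3), Rational(1, 3), Mul(Rational(2, 3), 1))), Add(8, 16, 48)) = Mul(Add(Rational(1, 2), Add(Rational(8, 3), Rational(1, 3), Rational(2, 3))), 72) = Mul(Add(Rational(1, 2), Rational(11, 3)), 72) = Mul(Rational(25, 6), 72) = 300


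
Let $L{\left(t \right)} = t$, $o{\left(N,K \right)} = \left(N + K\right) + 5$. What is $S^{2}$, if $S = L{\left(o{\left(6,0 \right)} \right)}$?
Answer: $121$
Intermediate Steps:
$o{\left(N,K \right)} = 5 + K + N$ ($o{\left(N,K \right)} = \left(K + N\right) + 5 = 5 + K + N$)
$S = 11$ ($S = 5 + 0 + 6 = 11$)
$S^{2} = 11^{2} = 121$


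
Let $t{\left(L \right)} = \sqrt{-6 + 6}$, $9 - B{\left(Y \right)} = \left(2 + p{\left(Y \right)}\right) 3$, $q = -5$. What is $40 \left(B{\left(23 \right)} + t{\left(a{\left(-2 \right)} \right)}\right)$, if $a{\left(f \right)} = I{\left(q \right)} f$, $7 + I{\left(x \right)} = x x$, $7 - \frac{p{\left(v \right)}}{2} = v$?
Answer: $3960$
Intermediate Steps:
$p{\left(v \right)} = 14 - 2 v$
$I{\left(x \right)} = -7 + x^{2}$ ($I{\left(x \right)} = -7 + x x = -7 + x^{2}$)
$a{\left(f \right)} = 18 f$ ($a{\left(f \right)} = \left(-7 + \left(-5\right)^{2}\right) f = \left(-7 + 25\right) f = 18 f$)
$B{\left(Y \right)} = -39 + 6 Y$ ($B{\left(Y \right)} = 9 - \left(2 - \left(-14 + 2 Y\right)\right) 3 = 9 - \left(16 - 2 Y\right) 3 = 9 - \left(48 - 6 Y\right) = 9 + \left(-48 + 6 Y\right) = -39 + 6 Y$)
$t{\left(L \right)} = 0$ ($t{\left(L \right)} = \sqrt{0} = 0$)
$40 \left(B{\left(23 \right)} + t{\left(a{\left(-2 \right)} \right)}\right) = 40 \left(\left(-39 + 6 \cdot 23\right) + 0\right) = 40 \left(\left(-39 + 138\right) + 0\right) = 40 \left(99 + 0\right) = 40 \cdot 99 = 3960$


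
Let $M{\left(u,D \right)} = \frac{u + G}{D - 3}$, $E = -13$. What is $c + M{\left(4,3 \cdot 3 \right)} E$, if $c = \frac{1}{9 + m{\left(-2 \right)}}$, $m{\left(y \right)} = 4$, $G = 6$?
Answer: $- \frac{842}{39} \approx -21.59$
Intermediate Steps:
$M{\left(u,D \right)} = \frac{6 + u}{-3 + D}$ ($M{\left(u,D \right)} = \frac{u + 6}{D - 3} = \frac{6 + u}{-3 + D}$)
$c = \frac{1}{13}$ ($c = \frac{1}{9 + 4} = \frac{1}{13} \approx 0.076923$)
$c + M{\left(4,3 \cdot 3 \right)} E = \frac{1}{13} + \frac{6 + 4}{-3 + 3 \cdot 3} \left(-13\right) = \frac{1}{13} + \frac{1}{-3 + 9} \cdot 10 \left(-13\right) = \frac{1}{13} + \frac{1}{6} \cdot 10 \left(-13\right) = \frac{1}{13} + \frac{5}{3} \left(-13\right) = \frac{1}{13} - \frac{65}{3} = - \frac{842}{39}$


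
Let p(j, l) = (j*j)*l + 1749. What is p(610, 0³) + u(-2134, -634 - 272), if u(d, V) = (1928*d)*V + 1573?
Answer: 3727606234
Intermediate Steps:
p(j, l) = 1749 + l*j² (p(j, l) = j²*l + 1749 = l*j² + 1749 = 1749 + l*j²)
u(d, V) = 1573 + 1928*V*d (u(d, V) = 1928*V*d + 1573 = 1573 + 1928*V*d)
p(610, 0³) + u(-2134, -634 - 272) = (1749 + 0³*610²) + (1573 + 1928*(-634 - 272)*(-2134)) = (1749 + 0*372100) + (1573 + 1928*(-906)*(-2134)) = (1749 + 0) + (1573 + 3727602912) = 1749 + 3727604485 = 3727606234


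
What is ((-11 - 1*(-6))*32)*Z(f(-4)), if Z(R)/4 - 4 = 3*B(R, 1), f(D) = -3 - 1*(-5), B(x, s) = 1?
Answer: -4480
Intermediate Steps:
f(D) = 2 (f(D) = -3 + 5 = 2)
Z(R) = 28 (Z(R) = 16 + 4*(3*1) = 16 + 4*3 = 16 + 12 = 28)
((-11 - 1*(-6))*32)*Z(f(-4)) = ((-11 - 1*(-6))*32)*28 = ((-11 + 6)*32)*28 = -5*32*28 = -160*28 = -4480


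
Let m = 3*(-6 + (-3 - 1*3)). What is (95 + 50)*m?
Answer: -5220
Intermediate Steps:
m = -36 (m = 3*(-6 + (-3 - 3)) = 3*(-6 - 6) = 3*(-12) = -36)
(95 + 50)*m = (95 + 50)*(-36) = 145*(-36) = -5220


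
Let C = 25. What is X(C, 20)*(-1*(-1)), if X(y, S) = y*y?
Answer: 625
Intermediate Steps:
X(y, S) = y²
X(C, 20)*(-1*(-1)) = 25²*(-1*(-1)) = 625*1 = 625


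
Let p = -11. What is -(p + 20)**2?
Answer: -81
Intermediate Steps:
-(p + 20)**2 = -(-11 + 20)**2 = -1*9**2 = -1*81 = -81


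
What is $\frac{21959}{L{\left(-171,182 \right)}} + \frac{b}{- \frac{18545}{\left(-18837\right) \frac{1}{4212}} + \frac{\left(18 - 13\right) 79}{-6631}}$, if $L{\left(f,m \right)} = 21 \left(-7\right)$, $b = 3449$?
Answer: $- \frac{13809938000086}{92965417125} \approx -148.55$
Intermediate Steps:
$L{\left(f,m \right)} = -147$
$\frac{21959}{L{\left(-171,182 \right)}} + \frac{b}{- \frac{18545}{\left(-18837\right) \frac{1}{4212}} + \frac{\left(18 - 13\right) 79}{-6631}} = \frac{21959}{-147} + \frac{3449}{- \frac{18545}{\left(-18837\right) \frac{1}{4212}} + \frac{\left(18 - 13\right) 79}{-6631}} = 21959 \left(- \frac{1}{147}\right) + \frac{3449}{- \frac{18545}{\left(-18837\right) \frac{1}{4212}} + 5 \cdot 79 \left(- \frac{1}{6631}\right)} = - \frac{3137}{21} + \frac{3449}{- \frac{18545}{- \frac{161}{36}} + 395 \left(- \frac{1}{6631}\right)} = - \frac{3137}{21} + \frac{3449}{\left(-18545\right) \left(- \frac{36}{161}\right) - \frac{395}{6631}} = - \frac{3137}{21} + \frac{3449}{\frac{667620}{161} - \frac{395}{6631}} = - \frac{3137}{21} + \frac{3449}{\frac{4426924625}{1067591}} = - \frac{3137}{21} + 3449 \cdot \frac{1067591}{4426924625} = - \frac{3137}{21} + \frac{3682121359}{4426924625} = - \frac{13809938000086}{92965417125}$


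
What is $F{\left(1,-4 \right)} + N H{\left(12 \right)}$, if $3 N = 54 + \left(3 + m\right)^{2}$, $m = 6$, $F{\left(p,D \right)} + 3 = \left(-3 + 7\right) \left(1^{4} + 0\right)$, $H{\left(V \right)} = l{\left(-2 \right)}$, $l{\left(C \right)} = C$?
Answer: $-89$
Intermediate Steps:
$H{\left(V \right)} = -2$
$F{\left(p,D \right)} = 1$ ($F{\left(p,D \right)} = -3 + \left(-3 + 7\right) \left(1^{4} + 0\right) = -3 + 4 \left(1 + 0\right) = -3 + 4 \cdot 1 = -3 + 4 = 1$)
$N = 45$ ($N = \frac{54 + \left(3 + 6\right)^{2}}{3} = \frac{54 + 9^{2}}{3} = \frac{54 + 81}{3} = \frac{1}{3} \cdot 135 = 45$)
$F{\left(1,-4 \right)} + N H{\left(12 \right)} = 1 + 45 \left(-2\right) = 1 - 90 = -89$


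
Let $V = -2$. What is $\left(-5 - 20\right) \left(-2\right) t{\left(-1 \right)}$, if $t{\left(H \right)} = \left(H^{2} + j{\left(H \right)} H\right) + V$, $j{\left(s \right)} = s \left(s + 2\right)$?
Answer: $0$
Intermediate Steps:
$j{\left(s \right)} = s \left(2 + s\right)$
$t{\left(H \right)} = -2 + H^{2} + H^{2} \left(2 + H\right)$ ($t{\left(H \right)} = \left(H^{2} + H \left(2 + H\right) H\right) - 2 = \left(H^{2} + H^{2} \left(2 + H\right)\right) - 2 = -2 + H^{2} + H^{2} \left(2 + H\right)$)
$\left(-5 - 20\right) \left(-2\right) t{\left(-1 \right)} = \left(-5 - 20\right) \left(-2\right) \left(-2 + \left(-1\right)^{3} + 3 \left(-1\right)^{2}\right) = \left(-5 - 20\right) \left(-2\right) \left(-2 - 1 + 3 \cdot 1\right) = \left(-25\right) \left(-2\right) \left(-2 - 1 + 3\right) = 50 \cdot 0 = 0$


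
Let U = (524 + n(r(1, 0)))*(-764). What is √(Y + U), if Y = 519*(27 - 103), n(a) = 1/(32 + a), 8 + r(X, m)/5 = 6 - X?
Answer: 4*I*√7944338/17 ≈ 663.19*I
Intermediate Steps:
r(X, m) = -10 - 5*X (r(X, m) = -40 + 5*(6 - X) = -40 + (30 - 5*X) = -10 - 5*X)
U = -6806476/17 (U = (524 + 1/(32 + (-10 - 5*1)))*(-764) = (524 + 1/(32 + (-10 - 5)))*(-764) = (524 + 1/(32 - 15))*(-764) = (524 + 1/17)*(-764) = (8909/17)*(-764) = -6806476/17 ≈ -4.0038e+5)
Y = -39444 (Y = 519*(-76) = -39444)
√(Y + U) = √(-39444 - 6806476/17) = √(-7477024/17) = 4*I*√7944338/17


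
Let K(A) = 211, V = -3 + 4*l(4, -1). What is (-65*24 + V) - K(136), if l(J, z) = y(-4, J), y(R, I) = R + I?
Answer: -1774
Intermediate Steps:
y(R, I) = I + R
l(J, z) = -4 + J (l(J, z) = J - 4 = -4 + J)
V = -3 (V = -3 + 4*(-4 + 4) = -3 + 4*0 = -3 + 0 = -3)
(-65*24 + V) - K(136) = (-65*24 - 3) - 1*211 = (-1560 - 3) - 211 = -1563 - 211 = -1774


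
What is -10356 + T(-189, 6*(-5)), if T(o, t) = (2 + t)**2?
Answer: -9572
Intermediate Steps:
-10356 + T(-189, 6*(-5)) = -10356 + (2 + 6*(-5))**2 = -10356 + (2 - 30)**2 = -10356 + (-28)**2 = -10356 + 784 = -9572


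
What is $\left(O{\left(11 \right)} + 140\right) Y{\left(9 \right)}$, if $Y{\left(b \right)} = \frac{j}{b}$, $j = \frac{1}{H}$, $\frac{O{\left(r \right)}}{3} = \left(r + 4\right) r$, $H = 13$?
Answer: $\frac{635}{117} \approx 5.4274$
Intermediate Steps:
$O{\left(r \right)} = 3 r \left(4 + r\right)$ ($O{\left(r \right)} = 3 \left(r + 4\right) r = 3 \left(4 + r\right) r = 3 r \left(4 + r\right)$)
$j = \frac{1}{13} \approx 0.076923$
$Y{\left(b \right)} = \frac{1}{13 b}$
$\left(O{\left(11 \right)} + 140\right) Y{\left(9 \right)} = \left(3 \cdot 11 \left(4 + 11\right) + 140\right) \frac{1}{13 \cdot 9} = \left(3 \cdot 11 \cdot 15 + 140\right) \frac{1}{13} \cdot \frac{1}{9} = \left(495 + 140\right) \frac{1}{117} = 635 \cdot \frac{1}{117} = \frac{635}{117}$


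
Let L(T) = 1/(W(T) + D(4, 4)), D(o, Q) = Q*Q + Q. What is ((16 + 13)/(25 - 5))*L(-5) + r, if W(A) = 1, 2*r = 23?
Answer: 4859/420 ≈ 11.569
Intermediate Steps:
D(o, Q) = Q + Q² (D(o, Q) = Q² + Q = Q + Q²)
r = 23/2 (r = (½)*23 = 23/2 ≈ 11.500)
L(T) = 1/21 (L(T) = 1/(1 + 4*(1 + 4)) = 1/(1 + 4*5) = 1/(1 + 20) = 1/21)
((16 + 13)/(25 - 5))*L(-5) + r = ((16 + 13)/(25 - 5))*(1/21) + 23/2 = (29/20)*(1/21) + 23/2 = 29/420 + 23/2 = 4859/420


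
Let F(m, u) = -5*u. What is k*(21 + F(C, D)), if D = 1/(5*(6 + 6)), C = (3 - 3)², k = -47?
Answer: -11797/12 ≈ -983.08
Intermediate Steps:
C = 0 (C = 0² = 0)
D = 1/60 (D = 1/(5*12) = 1/60 ≈ 0.016667)
k*(21 + F(C, D)) = -47*(21 - 5*1/60) = -47*(21 - 1/12) = -47*251/12 = -11797/12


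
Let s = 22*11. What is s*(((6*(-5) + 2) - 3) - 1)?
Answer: -7744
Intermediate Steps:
s = 242
s*(((6*(-5) + 2) - 3) - 1) = 242*(((6*(-5) + 2) - 3) - 1) = 242*(((-30 + 2) - 3) - 1) = 242*((-28 - 3) - 1) = 242*(-31 - 1) = 242*(-32) = -7744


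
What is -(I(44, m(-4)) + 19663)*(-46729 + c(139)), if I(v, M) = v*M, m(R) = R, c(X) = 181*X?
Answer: 420334590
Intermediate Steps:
I(v, M) = M*v
-(I(44, m(-4)) + 19663)*(-46729 + c(139)) = -(-4*44 + 19663)*(-46729 + 181*139) = -(-176 + 19663)*(-46729 + 25159) = -19487*(-21570) = -1*(-420334590) = 420334590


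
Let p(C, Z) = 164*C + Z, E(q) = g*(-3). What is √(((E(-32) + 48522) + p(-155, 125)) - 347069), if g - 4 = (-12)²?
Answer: I*√324286 ≈ 569.46*I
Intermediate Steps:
g = 148 (g = 4 + (-12)² = 4 + 144 = 148)
E(q) = -444 (E(q) = 148*(-3) = -444)
p(C, Z) = Z + 164*C
√(((E(-32) + 48522) + p(-155, 125)) - 347069) = √(((-444 + 48522) + (125 + 164*(-155))) - 347069) = √((48078 + (125 - 25420)) - 347069) = √((48078 - 25295) - 347069) = √(22783 - 347069) = √(-324286) = I*√324286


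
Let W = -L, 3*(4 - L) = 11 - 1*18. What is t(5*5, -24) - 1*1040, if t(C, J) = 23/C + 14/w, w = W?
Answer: -494613/475 ≈ -1041.3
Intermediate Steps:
L = 19/3 (L = 4 - (11 - 1*18)/3 = 4 - (11 - 18)/3 = 4 - ⅓*(-7) = 4 + 7/3 = 19/3 ≈ 6.3333)
W = -19/3 (W = -1*19/3 = -19/3 ≈ -6.3333)
w = -19/3 ≈ -6.3333
t(C, J) = -42/19 + 23/C (t(C, J) = 23/C + 14/(-19/3) = 23/C + 14*(-3/19) = 23/C - 42/19 = -42/19 + 23/C)
t(5*5, -24) - 1*1040 = (-42/19 + 23/((5*5))) - 1*1040 = (-42/19 + 23/25) - 1040 = -613/475 - 1040 = -494613/475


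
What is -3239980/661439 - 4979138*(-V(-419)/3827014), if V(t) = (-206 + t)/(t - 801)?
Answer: -1306895502281965/308823030203812 ≈ -4.2319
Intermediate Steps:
V(t) = (-206 + t)/(-801 + t)
-3239980/661439 - 4979138*(-V(-419)/3827014) = -3239980/661439 - 4979138*(-(-206 - 419)/(3827014*(-801 - 419))) = -3239980*1/661439 - 4979138/((-3827014/(-625/(-1220)))) = -3239980/661439 - 4979138/((-3827014/((-1/1220*(-625))))) = -3239980/661439 - 4979138/((-3827014/125/244)) = -3239980/661439 - 4979138/((-3827014*244/125)) = -3239980/661439 - 4979138/(-933791416/125) = -3239980/661439 - 4979138*(-125/933791416) = -3239980/661439 + 311196125/466895708 = -1306895502281965/308823030203812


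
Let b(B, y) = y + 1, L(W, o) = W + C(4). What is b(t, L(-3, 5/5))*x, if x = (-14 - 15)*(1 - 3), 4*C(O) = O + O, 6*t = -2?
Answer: 0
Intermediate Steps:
t = -⅓ (t = (⅙)*(-2) = -⅓ ≈ -0.33333)
C(O) = O/2 (C(O) = (O + O)/4 = (2*O)/4 = O/2)
L(W, o) = 2 + W (L(W, o) = W + (½)*4 = W + 2 = 2 + W)
b(B, y) = 1 + y
x = 58 (x = -29*(-2) = 58)
b(t, L(-3, 5/5))*x = (1 + (2 - 3))*58 = (1 - 1)*58 = 0*58 = 0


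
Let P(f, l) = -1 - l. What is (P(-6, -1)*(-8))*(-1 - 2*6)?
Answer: 0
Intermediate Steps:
(P(-6, -1)*(-8))*(-1 - 2*6) = ((-1 - 1*(-1))*(-8))*(-1 - 2*6) = ((-1 + 1)*(-8))*(-1 - 12) = (0*(-8))*(-13) = 0*(-13) = 0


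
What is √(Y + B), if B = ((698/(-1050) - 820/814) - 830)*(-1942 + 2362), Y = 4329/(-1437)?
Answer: I*√331898308882285145/974765 ≈ 591.02*I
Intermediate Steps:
Y = -1443/479 (Y = 4329*(-1/1437) = -1443/479 ≈ -3.0125)
B = -710830172/2035 (B = ((698*(-1/1050) - 820*1/814) - 830)*420 = ((-349/525 - 410/407) - 830)*420 = (-357293/213675 - 830)*420 = -177707543/213675*420 = -710830172/2035 ≈ -3.4930e+5)
√(Y + B) = √(-1443/479 - 710830172/2035) = √(-340490588893/974765) = I*√331898308882285145/974765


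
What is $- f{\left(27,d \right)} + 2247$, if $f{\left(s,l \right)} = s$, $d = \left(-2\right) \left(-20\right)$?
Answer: $2220$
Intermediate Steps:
$d = 40$
$- f{\left(27,d \right)} + 2247 = \left(-1\right) 27 + 2247 = -27 + 2247 = 2220$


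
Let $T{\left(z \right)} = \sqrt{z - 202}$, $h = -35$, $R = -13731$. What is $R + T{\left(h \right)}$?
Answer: $-13731 + i \sqrt{237} \approx -13731.0 + 15.395 i$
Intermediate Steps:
$T{\left(z \right)} = \sqrt{-202 + z}$
$R + T{\left(h \right)} = -13731 + \sqrt{-202 - 35} = -13731 + \sqrt{-237} = -13731 + i \sqrt{237}$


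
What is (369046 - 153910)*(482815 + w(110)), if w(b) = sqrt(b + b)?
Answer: 103870887840 + 430272*sqrt(55) ≈ 1.0387e+11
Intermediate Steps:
w(b) = sqrt(2)*sqrt(b) (w(b) = sqrt(2*b) = sqrt(2)*sqrt(b))
(369046 - 153910)*(482815 + w(110)) = (369046 - 153910)*(482815 + sqrt(2)*sqrt(110)) = 215136*(482815 + 2*sqrt(55)) = 103870887840 + 430272*sqrt(55)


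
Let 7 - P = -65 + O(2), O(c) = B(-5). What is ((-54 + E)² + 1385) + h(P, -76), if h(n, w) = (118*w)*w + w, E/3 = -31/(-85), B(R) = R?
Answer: 4954009334/7225 ≈ 6.8568e+5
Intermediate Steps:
O(c) = -5
E = 93/85 (E = 3*(-31/(-85)) = 3*(-31*(-1/85)) = 3*(31/85) = 93/85 ≈ 1.0941)
P = 77 (P = 7 - (-65 - 5) = 7 - 1*(-70) = 7 + 70 = 77)
h(n, w) = w + 118*w² (h(n, w) = 118*w² + w = w + 118*w²)
((-54 + E)² + 1385) + h(P, -76) = ((-54 + 93/85)² + 1385) - 76*(1 + 118*(-76)) = ((-4497/85)² + 1385) - 76*(1 - 8968) = (20223009/7225 + 1385) - 76*(-8967) = 30229634/7225 + 681492 = 4954009334/7225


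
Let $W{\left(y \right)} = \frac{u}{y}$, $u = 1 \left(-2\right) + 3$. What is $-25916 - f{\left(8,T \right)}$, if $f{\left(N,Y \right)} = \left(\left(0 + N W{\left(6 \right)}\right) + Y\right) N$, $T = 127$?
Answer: $- \frac{80828}{3} \approx -26943.0$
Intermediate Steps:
$u = 1$ ($u = -2 + 3 = 1$)
$W{\left(y \right)} = \frac{1}{y}$ ($W{\left(y \right)} = 1 \frac{1}{y} = \frac{1}{y}$)
$f{\left(N,Y \right)} = N \left(Y + \frac{N}{6}\right)$ ($f{\left(N,Y \right)} = \left(\left(0 + \frac{N}{6}\right) + Y\right) N = \left(\frac{N}{6} + Y\right) N = \left(Y + \frac{N}{6}\right) N = N \left(Y + \frac{N}{6}\right)$)
$-25916 - f{\left(8,T \right)} = -25916 - \frac{1}{6} \cdot 8 \left(8 + 6 \cdot 127\right) = -25916 - \frac{1}{6} \cdot 8 \left(8 + 762\right) = -25916 - \frac{1}{6} \cdot 8 \cdot 770 = -25916 - \frac{3080}{3} = - \frac{80828}{3}$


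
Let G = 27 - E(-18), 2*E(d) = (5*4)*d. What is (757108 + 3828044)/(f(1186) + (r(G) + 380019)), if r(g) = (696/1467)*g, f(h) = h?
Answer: 747379776/62152423 ≈ 12.025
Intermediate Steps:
E(d) = 10*d (E(d) = ((5*4)*d)/2 = (20*d)/2 = 10*d)
G = 207 (G = 27 - 10*(-18) = 27 - 1*(-180) = 27 + 180 = 207)
r(g) = 232*g/489 (r(g) = (696*(1/1467))*g = 232*g/489)
(757108 + 3828044)/(f(1186) + (r(G) + 380019)) = (757108 + 3828044)/(1186 + ((232/489)*207 + 380019)) = 4585152/(1186 + (16008/163 + 380019)) = 4585152/(1186 + 61959105/163) = 4585152/(62152423/163) = 4585152*(163/62152423) = 747379776/62152423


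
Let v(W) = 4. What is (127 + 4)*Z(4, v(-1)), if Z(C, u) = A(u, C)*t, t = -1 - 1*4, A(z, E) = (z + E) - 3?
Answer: -3275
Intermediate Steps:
A(z, E) = -3 + E + z (A(z, E) = (E + z) - 3 = -3 + E + z)
t = -5 (t = -1 - 4 = -5)
Z(C, u) = 15 - 5*C - 5*u (Z(C, u) = (-3 + C + u)*(-5) = 15 - 5*C - 5*u)
(127 + 4)*Z(4, v(-1)) = (127 + 4)*(15 - 5*4 - 5*4) = 131*(15 - 20 - 20) = 131*(-25) = -3275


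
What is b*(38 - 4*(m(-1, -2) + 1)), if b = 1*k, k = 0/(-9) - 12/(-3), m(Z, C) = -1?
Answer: 152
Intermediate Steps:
k = 4 (k = 0*(-1/9) - 12*(-1/3) = 0 + 4 = 4)
b = 4 (b = 1*4 = 4)
b*(38 - 4*(m(-1, -2) + 1)) = 4*(38 - 4*(-1 + 1)) = 4*(38 - 4*0) = 4*(38 + 0) = 4*38 = 152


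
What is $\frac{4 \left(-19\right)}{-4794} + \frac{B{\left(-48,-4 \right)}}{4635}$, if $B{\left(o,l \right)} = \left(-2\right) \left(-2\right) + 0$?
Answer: $\frac{61906}{3703365} \approx 0.016716$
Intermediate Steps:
$B{\left(o,l \right)} = 4$ ($B{\left(o,l \right)} = 4 + 0 = 4$)
$\frac{4 \left(-19\right)}{-4794} + \frac{B{\left(-48,-4 \right)}}{4635} = \frac{4 \left(-19\right)}{-4794} + \frac{4}{4635} = \left(-76\right) \left(- \frac{1}{4794}\right) + 4 \cdot \frac{1}{4635} = \frac{38}{2397} + \frac{4}{4635} = \frac{61906}{3703365}$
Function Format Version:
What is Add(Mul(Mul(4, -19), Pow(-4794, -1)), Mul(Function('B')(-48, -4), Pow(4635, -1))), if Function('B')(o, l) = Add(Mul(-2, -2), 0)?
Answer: Rational(61906, 3703365) ≈ 0.016716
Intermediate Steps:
Function('B')(o, l) = 4 (Function('B')(o, l) = Add(4, 0) = 4)
Add(Mul(Mul(4, -19), Pow(-4794, -1)), Mul(Function('B')(-48, -4), Pow(4635, -1))) = Add(Mul(Mul(4, -19), Pow(-4794, -1)), Mul(4, Pow(4635, -1))) = Add(Mul(-76, Rational(-1, 4794)), Mul(4, Rational(1, 4635))) = Add(Rational(38, 2397), Rational(4, 4635)) = Rational(61906, 3703365)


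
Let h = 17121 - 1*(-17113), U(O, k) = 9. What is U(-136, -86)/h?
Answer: 9/34234 ≈ 0.00026290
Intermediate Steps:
h = 34234 (h = 17121 + 17113 = 34234)
U(-136, -86)/h = 9/34234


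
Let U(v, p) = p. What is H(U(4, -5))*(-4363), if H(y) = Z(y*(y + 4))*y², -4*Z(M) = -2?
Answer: -109075/2 ≈ -54538.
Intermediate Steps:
Z(M) = ½ (Z(M) = -¼*(-2) = ½)
H(y) = y²/2
H(U(4, -5))*(-4363) = ((½)*(-5)²)*(-4363) = ((½)*25)*(-4363) = (25/2)*(-4363) = -109075/2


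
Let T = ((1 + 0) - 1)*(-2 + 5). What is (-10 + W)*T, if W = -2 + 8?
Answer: 0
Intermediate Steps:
W = 6
T = 0 (T = (1 - 1)*3 = 0*3 = 0)
(-10 + W)*T = (-10 + 6)*0 = -4*0 = 0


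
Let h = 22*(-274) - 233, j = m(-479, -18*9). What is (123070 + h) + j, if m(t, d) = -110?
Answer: 116699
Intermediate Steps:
j = -110
h = -6261 (h = -6028 - 233 = -6261)
(123070 + h) + j = (123070 - 6261) - 110 = 116809 - 110 = 116699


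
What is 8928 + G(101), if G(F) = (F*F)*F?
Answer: 1039229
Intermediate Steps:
G(F) = F³ (G(F) = F²*F = F³)
8928 + G(101) = 8928 + 101³ = 8928 + 1030301 = 1039229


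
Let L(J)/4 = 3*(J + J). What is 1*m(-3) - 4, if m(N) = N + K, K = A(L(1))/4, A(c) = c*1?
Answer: -1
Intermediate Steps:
L(J) = 24*J (L(J) = 4*(3*(J + J)) = 4*(3*(2*J)) = 4*(6*J) = 24*J)
A(c) = c
K = 6 (K = (24*1)/4 = 24*(1/4) = 6)
m(N) = 6 + N (m(N) = N + 6 = 6 + N)
1*m(-3) - 4 = 1*(6 - 3) - 4 = 1*3 - 4 = 3 - 4 = -1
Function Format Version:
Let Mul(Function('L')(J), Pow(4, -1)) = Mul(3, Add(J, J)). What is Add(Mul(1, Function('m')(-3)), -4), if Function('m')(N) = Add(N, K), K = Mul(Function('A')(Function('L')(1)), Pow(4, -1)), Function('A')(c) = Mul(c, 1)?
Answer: -1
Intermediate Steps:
Function('L')(J) = Mul(24, J) (Function('L')(J) = Mul(4, Mul(3, Add(J, J))) = Mul(4, Mul(3, Mul(2, J))) = Mul(4, Mul(6, J)) = Mul(24, J))
Function('A')(c) = c
K = 6 (K = Mul(Mul(24, 1), Pow(4, -1)) = Mul(24, Rational(1, 4)) = 6)
Function('m')(N) = Add(6, N) (Function('m')(N) = Add(N, 6) = Add(6, N))
Add(Mul(1, Function('m')(-3)), -4) = Add(Mul(1, Add(6, -3)), -4) = Add(Mul(1, 3), -4) = Add(3, -4) = -1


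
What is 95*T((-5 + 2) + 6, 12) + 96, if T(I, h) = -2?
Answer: -94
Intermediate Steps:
95*T((-5 + 2) + 6, 12) + 96 = 95*(-2) + 96 = -190 + 96 = -94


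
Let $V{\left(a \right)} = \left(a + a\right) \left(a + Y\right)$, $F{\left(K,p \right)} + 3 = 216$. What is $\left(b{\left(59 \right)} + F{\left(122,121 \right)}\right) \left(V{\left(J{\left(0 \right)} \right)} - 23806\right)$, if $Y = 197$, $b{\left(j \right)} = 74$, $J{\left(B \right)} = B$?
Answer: $-6832322$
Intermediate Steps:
$F{\left(K,p \right)} = 213$ ($F{\left(K,p \right)} = -3 + 216 = 213$)
$V{\left(a \right)} = 2 a \left(197 + a\right)$ ($V{\left(a \right)} = \left(a + a\right) \left(a + 197\right) = 2 a \left(197 + a\right)$)
$\left(b{\left(59 \right)} + F{\left(122,121 \right)}\right) \left(V{\left(J{\left(0 \right)} \right)} - 23806\right) = \left(74 + 213\right) \left(2 \cdot 0 \left(197 + 0\right) - 23806\right) = 287 \left(2 \cdot 0 \cdot 197 - 23806\right) = 287 \left(0 - 23806\right) = 287 \left(-23806\right) = -6832322$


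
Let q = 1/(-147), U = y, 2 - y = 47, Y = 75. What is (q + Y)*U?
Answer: -165360/49 ≈ -3374.7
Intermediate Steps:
y = -45 (y = 2 - 1*47 = 2 - 47 = -45)
U = -45
q = -1/147 ≈ -0.0068027
(q + Y)*U = (-1/147 + 75)*(-45) = (11024/147)*(-45) = -165360/49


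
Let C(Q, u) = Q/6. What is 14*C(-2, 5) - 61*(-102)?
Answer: 18652/3 ≈ 6217.3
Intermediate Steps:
C(Q, u) = Q/6 (C(Q, u) = Q*(⅙) = Q/6)
14*C(-2, 5) - 61*(-102) = 14*((⅙)*(-2)) - 61*(-102) = 14*(-⅓) + 6222 = -14/3 + 6222 = 18652/3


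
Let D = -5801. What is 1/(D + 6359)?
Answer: 1/558 ≈ 0.0017921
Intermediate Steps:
1/(D + 6359) = 1/(-5801 + 6359) = 1/558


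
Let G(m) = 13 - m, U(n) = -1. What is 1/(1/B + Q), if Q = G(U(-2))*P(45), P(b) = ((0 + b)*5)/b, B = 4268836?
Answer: 4268836/298818521 ≈ 0.014286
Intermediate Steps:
P(b) = 5 (P(b) = (b*5)/b = (5*b)/b = 5)
Q = 70 (Q = (13 - 1*(-1))*5 = (13 + 1)*5 = 14*5 = 70)
1/(1/B + Q) = 1/(1/4268836 + 70) = 1/(298818521/4268836) = 4268836/298818521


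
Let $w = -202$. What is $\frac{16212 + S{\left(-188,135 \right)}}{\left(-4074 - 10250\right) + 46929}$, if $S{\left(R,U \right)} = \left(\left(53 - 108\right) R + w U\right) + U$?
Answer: $- \frac{583}{32605} \approx -0.017881$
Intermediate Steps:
$S{\left(R,U \right)} = - 201 U - 55 R$ ($S{\left(R,U \right)} = \left(\left(53 - 108\right) R - 202 U\right) + U = \left(- 55 R - 202 U\right) + U = \left(- 202 U - 55 R\right) + U = - 201 U - 55 R$)
$\frac{16212 + S{\left(-188,135 \right)}}{\left(-4074 - 10250\right) + 46929} = \frac{16212 - 16795}{\left(-4074 - 10250\right) + 46929} = \frac{16212 + \left(-27135 + 10340\right)}{\left(-4074 - 10250\right) + 46929} = \frac{16212 - 16795}{-14324 + 46929} = - \frac{583}{32605}$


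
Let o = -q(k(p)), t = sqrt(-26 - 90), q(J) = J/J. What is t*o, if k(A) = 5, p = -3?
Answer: -2*I*sqrt(29) ≈ -10.77*I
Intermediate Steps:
q(J) = 1
t = 2*I*sqrt(29) (t = sqrt(-116) = 2*I*sqrt(29) ≈ 10.77*I)
o = -1 (o = -1*1 = -1)
t*o = (2*I*sqrt(29))*(-1) = -2*I*sqrt(29)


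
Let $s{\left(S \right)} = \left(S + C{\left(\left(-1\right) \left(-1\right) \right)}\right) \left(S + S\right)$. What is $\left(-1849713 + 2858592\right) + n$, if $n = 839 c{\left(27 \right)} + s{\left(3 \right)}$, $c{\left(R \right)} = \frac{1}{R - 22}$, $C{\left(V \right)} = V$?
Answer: $\frac{5045354}{5} \approx 1.0091 \cdot 10^{6}$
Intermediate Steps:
$c{\left(R \right)} = \frac{1}{-22 + R}$
$s{\left(S \right)} = 2 S \left(1 + S\right)$ ($s{\left(S \right)} = \left(S - -1\right) \left(S + S\right) = \left(S + 1\right) 2 S = \left(1 + S\right) 2 S = 2 S \left(1 + S\right)$)
$n = \frac{959}{5}$ ($n = \frac{839}{-22 + 27} + 2 \cdot 3 \left(1 + 3\right) = \frac{839}{5} + 2 \cdot 3 \cdot 4 = 839 \cdot \frac{1}{5} + 24 = \frac{839}{5} + 24 = \frac{959}{5} \approx 191.8$)
$\left(-1849713 + 2858592\right) + n = \left(-1849713 + 2858592\right) + \frac{959}{5} = 1008879 + \frac{959}{5} = \frac{5045354}{5}$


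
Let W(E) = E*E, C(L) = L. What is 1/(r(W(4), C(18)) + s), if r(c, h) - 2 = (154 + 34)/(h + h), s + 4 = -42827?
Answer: -9/385414 ≈ -2.3352e-5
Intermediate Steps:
s = -42831 (s = -4 - 42827 = -42831)
W(E) = E**2
r(c, h) = 2 + 94/h (r(c, h) = 2 + (154 + 34)/(h + h) = 2 + 188/((2*h)) = 2 + 188*(1/(2*h)) = 2 + 94/h)
1/(r(W(4), C(18)) + s) = 1/((2 + 94/18) - 42831) = 1/((2 + 94*(1/18)) - 42831) = 1/((2 + 47/9) - 42831) = 1/(65/9 - 42831) = 1/(-385414/9) = -9/385414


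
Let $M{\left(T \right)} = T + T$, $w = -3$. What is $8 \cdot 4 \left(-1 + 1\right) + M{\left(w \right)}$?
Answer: $-6$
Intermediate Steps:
$M{\left(T \right)} = 2 T$
$8 \cdot 4 \left(-1 + 1\right) + M{\left(w \right)} = 8 \cdot 4 \left(-1 + 1\right) + 2 \left(-3\right) = 32 \cdot 0 - 6 = 0 - 6 = -6$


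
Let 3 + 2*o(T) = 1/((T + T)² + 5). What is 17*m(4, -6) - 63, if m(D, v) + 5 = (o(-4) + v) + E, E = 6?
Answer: -11963/69 ≈ -173.38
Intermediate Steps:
o(T) = -3/2 + 1/(2*(5 + 4*T²)) (o(T) = -3/2 + 1/(2*((T + T)² + 5)) = -3/2 + 1/(2*((2*T)² + 5)) = -3/2 + 1/(2*(4*T² + 5)) = -3/2 + 1/(2*(5 + 4*T²)))
m(D, v) = -34/69 + v (m(D, v) = -5 + (((-7 - 6*(-4)²)/(5 + 4*(-4)²) + v) + 6) = -5 + (((-7 - 6*16)/(5 + 4*16) + v) + 6) = -5 + (((-7 - 96)/(5 + 64) + v) + 6) = -5 + ((-103/69 + v) + 6) = -5 + (311/69 + v) = -34/69 + v)
17*m(4, -6) - 63 = 17*(-34/69 - 6) - 63 = 17*(-448/69) - 63 = -7616/69 - 63 = -11963/69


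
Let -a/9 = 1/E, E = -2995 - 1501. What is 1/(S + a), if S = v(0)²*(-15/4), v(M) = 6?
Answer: -4496/606951 ≈ -0.0074075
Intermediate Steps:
E = -4496
S = -135 (S = 6²*(-15/4) = 36*(-15*¼) = 36*(-15/4) = -135)
a = 9/4496 (a = -9/(-4496) = -9*(-1/4496) = 9/4496 ≈ 0.0020018)
1/(S + a) = 1/(-135 + 9/4496) = 1/(-606951/4496) = -4496/606951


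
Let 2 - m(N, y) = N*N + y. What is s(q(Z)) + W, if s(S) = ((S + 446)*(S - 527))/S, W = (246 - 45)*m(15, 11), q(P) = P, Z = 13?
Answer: -847368/13 ≈ -65182.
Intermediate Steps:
m(N, y) = 2 - y - N**2 (m(N, y) = 2 - (N*N + y) = 2 - (N**2 + y) = 2 - (y + N**2) = 2 + (-y - N**2) = 2 - y - N**2)
W = -47034 (W = (246 - 45)*(2 - 1*11 - 1*15**2) = 201*(2 - 11 - 1*225) = 201*(2 - 11 - 225) = 201*(-234) = -47034)
s(S) = (-527 + S)*(446 + S)/S (s(S) = ((446 + S)*(-527 + S))/S = ((-527 + S)*(446 + S))/S = (-527 + S)*(446 + S)/S)
s(q(Z)) + W = (-81 + 13 - 235042/13) - 47034 = -235926/13 - 47034 = -847368/13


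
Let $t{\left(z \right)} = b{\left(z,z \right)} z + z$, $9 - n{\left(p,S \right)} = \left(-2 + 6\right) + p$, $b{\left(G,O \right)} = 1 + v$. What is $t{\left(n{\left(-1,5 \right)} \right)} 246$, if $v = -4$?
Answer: $-2952$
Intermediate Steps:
$b{\left(G,O \right)} = -3$ ($b{\left(G,O \right)} = 1 - 4 = -3$)
$n{\left(p,S \right)} = 5 - p$ ($n{\left(p,S \right)} = 9 - \left(\left(-2 + 6\right) + p\right) = 9 - \left(4 + p\right) = 5 - p$)
$t{\left(z \right)} = - 2 z$ ($t{\left(z \right)} = - 3 z + z = - 2 z$)
$t{\left(n{\left(-1,5 \right)} \right)} 246 = - 2 \left(5 - -1\right) 246 = - 2 \left(5 + 1\right) 246 = \left(-2\right) 6 \cdot 246 = \left(-12\right) 246 = -2952$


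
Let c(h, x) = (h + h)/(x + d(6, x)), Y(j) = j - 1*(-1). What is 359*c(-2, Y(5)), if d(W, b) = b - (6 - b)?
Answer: -359/3 ≈ -119.67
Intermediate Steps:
d(W, b) = -6 + 2*b (d(W, b) = b + (-6 + b) = -6 + 2*b)
Y(j) = 1 + j (Y(j) = j + 1 = 1 + j)
c(h, x) = 2*h/(-6 + 3*x) (c(h, x) = (h + h)/(x + (-6 + 2*x)) = (2*h)/(-6 + 3*x) = 2*h/(-6 + 3*x))
359*c(-2, Y(5)) = 359*((2/3)*(-2)/(-2 + (1 + 5))) = 359*((2/3)*(-2)/(-2 + 6)) = 359*((2/3)*(-2)/4) = 359*((2/3)*(-2)*(1/4)) = 359*(-1/3) = -359/3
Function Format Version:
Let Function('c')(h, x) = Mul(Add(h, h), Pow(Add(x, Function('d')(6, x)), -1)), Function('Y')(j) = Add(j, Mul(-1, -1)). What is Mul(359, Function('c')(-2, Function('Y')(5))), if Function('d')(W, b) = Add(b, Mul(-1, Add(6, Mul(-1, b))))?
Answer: Rational(-359, 3) ≈ -119.67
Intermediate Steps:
Function('d')(W, b) = Add(-6, Mul(2, b)) (Function('d')(W, b) = Add(b, Add(-6, b)) = Add(-6, Mul(2, b)))
Function('Y')(j) = Add(1, j) (Function('Y')(j) = Add(j, 1) = Add(1, j))
Function('c')(h, x) = Mul(2, h, Pow(Add(-6, Mul(3, x)), -1)) (Function('c')(h, x) = Mul(Add(h, h), Pow(Add(x, Add(-6, Mul(2, x))), -1)) = Mul(Mul(2, h), Pow(Add(-6, Mul(3, x)), -1)) = Mul(2, h, Pow(Add(-6, Mul(3, x)), -1)))
Mul(359, Function('c')(-2, Function('Y')(5))) = Mul(359, Mul(Rational(2, 3), -2, Pow(Add(-2, Add(1, 5)), -1))) = Mul(359, Mul(Rational(2, 3), -2, Pow(Add(-2, 6), -1))) = Mul(359, Mul(Rational(2, 3), -2, Pow(4, -1))) = Mul(359, Mul(Rational(2, 3), -2, Rational(1, 4))) = Mul(359, Rational(-1, 3)) = Rational(-359, 3)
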